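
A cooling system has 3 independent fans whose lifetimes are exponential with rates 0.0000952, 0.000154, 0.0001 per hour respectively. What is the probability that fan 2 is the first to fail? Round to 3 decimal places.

0.441

The time to first failure is exponential with rate Σλ = 0.0000952 + 0.000154 + 0.0001 = 0.0003492.
P(fan 2 first) = λ_2/Σλ = 0.000154/0.0003492 ≈ 0.441.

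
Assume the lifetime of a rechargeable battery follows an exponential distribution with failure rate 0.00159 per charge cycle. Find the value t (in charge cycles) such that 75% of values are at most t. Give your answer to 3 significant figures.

Set 1 − e^(−λt) = 0.75, so t = −ln(0.25)/λ = 1.3863/0.00159 ≈ 871.883 charge cycles.

872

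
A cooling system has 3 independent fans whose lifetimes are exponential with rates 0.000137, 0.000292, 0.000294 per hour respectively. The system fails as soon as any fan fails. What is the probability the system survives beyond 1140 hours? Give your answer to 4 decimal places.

The time to first failure is exponential with rate Σλ = 0.000137 + 0.000292 + 0.000294 = 0.000723.
P(min > 1140) = e^(−0.000723·1140) = e^(−0.82422) ≈ 0.4386.

0.4386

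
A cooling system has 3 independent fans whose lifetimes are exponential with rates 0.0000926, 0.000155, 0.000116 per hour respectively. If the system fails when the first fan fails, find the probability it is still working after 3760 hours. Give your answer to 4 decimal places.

The time to first failure is exponential with rate Σλ = 0.0000926 + 0.000155 + 0.000116 = 0.0003636.
P(min > 3760) = e^(−0.0003636·3760) = e^(−1.3671) ≈ 0.2548.

0.2548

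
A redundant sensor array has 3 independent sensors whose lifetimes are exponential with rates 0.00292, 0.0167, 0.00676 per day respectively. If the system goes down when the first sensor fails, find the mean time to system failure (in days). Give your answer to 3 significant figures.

37.9

The time to first failure is exponential with rate Σλ = 0.00292 + 0.0167 + 0.00676 = 0.02638.
E[min] = 1/Σλ = 1/0.02638 = 37.9075 days.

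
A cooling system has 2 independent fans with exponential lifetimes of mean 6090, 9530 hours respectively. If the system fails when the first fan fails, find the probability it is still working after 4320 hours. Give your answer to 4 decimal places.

0.3127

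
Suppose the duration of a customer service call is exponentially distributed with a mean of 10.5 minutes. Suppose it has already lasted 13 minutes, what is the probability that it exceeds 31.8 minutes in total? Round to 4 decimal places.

The rate is λ = 1/10.5 = 0.0952381 per minute.
The exponential is memoryless, so the remaining time is again Exp(λ): the condition X > 13 is irrelevant.
P(X > 18.8) = e^(−1.7905) ≈ 0.1669.

0.1669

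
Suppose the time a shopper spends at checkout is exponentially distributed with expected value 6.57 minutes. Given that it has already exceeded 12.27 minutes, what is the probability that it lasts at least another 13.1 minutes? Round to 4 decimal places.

The rate is λ = 1/6.57 = 0.152207 per minute.
P(X > s+t | X > s) = e^(−λ(s+t))/e^(−λs) = e^(−λt), independent of s = 12.27.
P(X > 13.1) = e^(−1.9939) ≈ 0.1362.

0.1362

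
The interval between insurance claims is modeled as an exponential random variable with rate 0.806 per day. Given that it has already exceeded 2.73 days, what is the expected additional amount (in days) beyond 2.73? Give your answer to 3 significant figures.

1.24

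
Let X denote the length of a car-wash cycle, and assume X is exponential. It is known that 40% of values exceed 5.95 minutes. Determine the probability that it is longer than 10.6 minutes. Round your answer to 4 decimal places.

e^(−λ·5.95) = 0.40 ⇒ λ = −ln(0.40)/5.95 = 0.153998.
P(X > 10.6) = e^(−0.153998·10.6) = e^(−1.6324) ≈ 0.1955.

0.1955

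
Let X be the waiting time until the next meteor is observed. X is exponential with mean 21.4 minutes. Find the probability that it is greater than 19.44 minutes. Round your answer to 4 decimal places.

0.4032

The rate is λ = 1/21.4 = 0.046729 per minute.
P(X > 19.44) = e^(−λ·19.44) = e^(−0.90841) ≈ 0.4032.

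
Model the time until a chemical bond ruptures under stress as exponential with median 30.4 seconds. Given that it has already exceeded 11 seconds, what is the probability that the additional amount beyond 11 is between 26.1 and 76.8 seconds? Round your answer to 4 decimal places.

0.3779

For an exponential, median = ln(2)/λ, so λ = ln 2 / 30.4 = 0.0228009 per second.
Memoryless: the residual past 11 is again Exp(λ).
P(26.1 < residual < 76.8) = e^(−λ·26.1) − e^(−λ·76.8) = 0.55151 − 0.17358 ≈ 0.3779.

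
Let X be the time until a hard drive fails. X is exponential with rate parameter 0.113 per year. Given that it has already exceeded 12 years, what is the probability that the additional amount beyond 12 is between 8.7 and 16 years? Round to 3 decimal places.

Memoryless: the residual past 12 is again Exp(λ).
P(8.7 < residual < 16) = e^(−λ·8.7) − e^(−λ·16) = 0.37415 − 0.16398 ≈ 0.210.

0.210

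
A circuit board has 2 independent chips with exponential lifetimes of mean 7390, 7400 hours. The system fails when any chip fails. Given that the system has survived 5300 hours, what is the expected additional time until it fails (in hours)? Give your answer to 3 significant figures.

3700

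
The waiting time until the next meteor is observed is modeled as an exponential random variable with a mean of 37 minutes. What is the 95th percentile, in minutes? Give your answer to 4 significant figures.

The rate is λ = 1/37 = 0.027027 per minute.
Set 1 − e^(−λt) = 0.95, so t = −ln(0.05)/λ = 2.9957/0.027027 ≈ 110.842 minutes.

110.8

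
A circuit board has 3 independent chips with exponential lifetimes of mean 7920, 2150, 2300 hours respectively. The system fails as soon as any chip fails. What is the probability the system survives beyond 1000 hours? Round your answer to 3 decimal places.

The first failure time is exponential with rate Σλ_i = 1/7920 + 1/2150 + 1/2300 = 0.00102616 per hour.
P(min > 1000) = e^(−0.00102616·1000) = e^(−1.0262) ≈ 0.358.

0.358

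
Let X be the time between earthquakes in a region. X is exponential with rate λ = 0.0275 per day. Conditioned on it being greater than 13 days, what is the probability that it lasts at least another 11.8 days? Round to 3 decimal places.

The exponential is memoryless, so the remaining time is again Exp(λ): the condition X > 13 is irrelevant.
P(X > 11.8) = e^(−0.3245) ≈ 0.723.

0.723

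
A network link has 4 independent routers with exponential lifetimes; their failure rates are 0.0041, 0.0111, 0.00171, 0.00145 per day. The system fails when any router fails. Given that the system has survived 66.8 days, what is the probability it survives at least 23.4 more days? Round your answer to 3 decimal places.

0.651

Time to first failure ~ Exp(Σλ) with Σλ = 0.01836.
By memorylessness, P(T > 66.8+23.4 | T > 66.8) = P(T > 23.4) = e^(−0.01836·23.4) ≈ 0.651.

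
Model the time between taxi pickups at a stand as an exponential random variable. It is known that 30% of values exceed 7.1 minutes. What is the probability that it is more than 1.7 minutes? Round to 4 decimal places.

e^(−λ·7.1) = 0.30 ⇒ λ = −ln(0.30)/7.1 = 0.169574.
P(X > 1.7) = e^(−0.169574·1.7) = e^(−0.28828) ≈ 0.7496.

0.7496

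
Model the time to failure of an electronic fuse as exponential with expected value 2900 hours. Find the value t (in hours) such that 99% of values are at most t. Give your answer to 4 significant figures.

13350

The rate is λ = 1/2900 = 0.000344828 per hour.
Set 1 − e^(−λt) = 0.99, so t = −ln(0.01)/λ = 4.6052/0.000344828 ≈ 13355 hours.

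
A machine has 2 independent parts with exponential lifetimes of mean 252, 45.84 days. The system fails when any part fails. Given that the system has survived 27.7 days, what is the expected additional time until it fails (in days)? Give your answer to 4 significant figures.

38.78

First-failure rate Σλ = 1/252 + 1/45.84 = 0.0257833.
By memorylessness the expected residual is 1/Σλ = 38.7849 days, regardless of the 27.7 already elapsed.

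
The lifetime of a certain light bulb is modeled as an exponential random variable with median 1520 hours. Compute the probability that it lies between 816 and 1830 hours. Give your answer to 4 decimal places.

0.2552

For an exponential, median = ln(2)/λ, so λ = ln 2 / 1520 = 0.000456018 per hour.
P(816 < X < 1830) = e^(−λ·816) − e^(−λ·1830) = 0.68928 − 0.43409 ≈ 0.2552.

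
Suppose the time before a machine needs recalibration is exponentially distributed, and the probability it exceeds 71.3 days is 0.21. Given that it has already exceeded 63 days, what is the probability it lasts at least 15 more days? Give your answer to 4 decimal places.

From e^(−λ·71.3) = 0.21, λ = −ln(0.21)/71.3 = 0.0218885.
Memoryless: P(X > 63+15 | X > 63) = P(X > 15) = e^(−0.0218885·15) ≈ 0.7201.

0.7201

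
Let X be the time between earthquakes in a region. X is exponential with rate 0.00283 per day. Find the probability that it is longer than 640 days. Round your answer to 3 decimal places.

0.163

P(X > 640) = e^(−λ·640) = e^(−1.8112) ≈ 0.163.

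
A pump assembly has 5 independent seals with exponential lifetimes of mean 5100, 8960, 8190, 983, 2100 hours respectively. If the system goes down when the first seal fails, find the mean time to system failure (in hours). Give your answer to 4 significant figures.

The first failure time is exponential with rate Σλ_i = 1/5100 + 1/8960 + 1/8190 + 1/983 + 1/2100 = 0.00192327 per hour.
E[min] = 1/Σλ = 1/0.00192327 = 519.948 hours.

519.9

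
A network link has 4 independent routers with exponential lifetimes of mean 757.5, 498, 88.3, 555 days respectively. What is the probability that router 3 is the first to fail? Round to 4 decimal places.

Rates: λ_i = 1/mean_i → 0.00132013, 0.00200803, 0.011325, 0.0018018; Σλ = 0.016455.
P(router 3 first) = λ_3/Σλ = 0.011325/0.016455 ≈ 0.6882.

0.6882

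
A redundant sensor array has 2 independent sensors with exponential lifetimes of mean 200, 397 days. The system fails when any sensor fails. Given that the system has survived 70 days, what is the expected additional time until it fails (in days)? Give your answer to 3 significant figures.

First-failure rate Σλ = 1/200 + 1/397 = 0.00751889.
By memorylessness the expected residual is 1/Σλ = 132.998 days, regardless of the 70 already elapsed.

133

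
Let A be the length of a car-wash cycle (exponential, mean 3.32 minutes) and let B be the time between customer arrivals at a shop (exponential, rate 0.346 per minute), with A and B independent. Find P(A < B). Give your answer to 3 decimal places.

0.465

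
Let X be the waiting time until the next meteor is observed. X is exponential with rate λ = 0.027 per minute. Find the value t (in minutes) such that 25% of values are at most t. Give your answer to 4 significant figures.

10.65

Set 1 − e^(−λt) = 0.25, so t = −ln(0.75)/λ = 0.28768/0.027 ≈ 10.6549 minutes.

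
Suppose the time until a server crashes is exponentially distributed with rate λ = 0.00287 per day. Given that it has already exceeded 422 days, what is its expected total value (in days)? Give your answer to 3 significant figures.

By memorylessness, E[X | X > 422] = 422 + 1/λ = 422 + 348.432 = 770.432 days.

770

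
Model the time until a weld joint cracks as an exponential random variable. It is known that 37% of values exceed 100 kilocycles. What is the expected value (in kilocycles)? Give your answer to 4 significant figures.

e^(−λ·100) = 0.37 ⇒ λ = −ln(0.37)/100 = 0.00994252.
Mean = 1/λ = 100.578 kilocycles.

100.6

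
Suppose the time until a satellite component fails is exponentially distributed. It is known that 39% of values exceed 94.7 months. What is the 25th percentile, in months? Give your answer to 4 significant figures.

28.93

e^(−λ·94.7) = 0.39 ⇒ λ = −ln(0.39)/94.7 = 0.00994307.
25th percentile: 1 − e^(−λt) = 0.25, t = −ln(0.75)/λ = 28.9329 months.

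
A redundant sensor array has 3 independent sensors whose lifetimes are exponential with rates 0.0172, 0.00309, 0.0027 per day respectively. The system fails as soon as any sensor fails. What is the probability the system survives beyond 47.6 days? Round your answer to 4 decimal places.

0.3348

The time to first failure is exponential with rate Σλ = 0.0172 + 0.00309 + 0.0027 = 0.02299.
P(min > 47.6) = e^(−0.02299·47.6) = e^(−1.0943) ≈ 0.3348.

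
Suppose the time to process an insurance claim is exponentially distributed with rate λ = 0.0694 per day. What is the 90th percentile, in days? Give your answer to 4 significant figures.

33.18

Set 1 − e^(−λt) = 0.9, so t = −ln(0.1)/λ = 2.3026/0.0694 ≈ 33.1785 days.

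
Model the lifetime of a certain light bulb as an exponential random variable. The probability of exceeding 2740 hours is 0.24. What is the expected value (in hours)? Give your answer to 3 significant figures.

1920

e^(−λ·2740) = 0.24 ⇒ λ = −ln(0.24)/2740 = 0.000520845.
Mean = 1/λ = 1919.96 hours.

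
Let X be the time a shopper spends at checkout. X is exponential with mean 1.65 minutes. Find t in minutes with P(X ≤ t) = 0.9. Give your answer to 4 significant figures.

3.799

The rate is λ = 1/1.65 = 0.606061 per minute.
Set 1 − e^(−λt) = 0.9, so t = −ln(0.1)/λ = 2.3026/0.606061 ≈ 3.79927 minutes.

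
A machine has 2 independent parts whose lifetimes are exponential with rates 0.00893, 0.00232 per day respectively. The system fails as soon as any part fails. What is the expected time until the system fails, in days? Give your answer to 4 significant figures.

The time to first failure is exponential with rate Σλ = 0.00893 + 0.00232 = 0.01125.
E[min] = 1/Σλ = 1/0.01125 = 88.8889 days.

88.89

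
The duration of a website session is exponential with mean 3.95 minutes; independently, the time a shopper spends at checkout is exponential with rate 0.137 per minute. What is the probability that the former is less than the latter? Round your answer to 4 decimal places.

λ_1 = 1/3.95 = 0.253165, λ_2 = 0.137.
For independent exponentials, P(the former < the latter) = λ_1/(λ_1+λ_2) = 0.253165/0.390165 ≈ 0.6489.

0.6489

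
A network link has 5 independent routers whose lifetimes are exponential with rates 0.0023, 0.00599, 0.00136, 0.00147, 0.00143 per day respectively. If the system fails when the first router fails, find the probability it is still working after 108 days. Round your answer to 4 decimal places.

0.2578

The time to first failure is exponential with rate Σλ = 0.0023 + 0.00599 + 0.00136 + 0.00147 + 0.00143 = 0.01255.
P(min > 108) = e^(−0.01255·108) = e^(−1.3554) ≈ 0.2578.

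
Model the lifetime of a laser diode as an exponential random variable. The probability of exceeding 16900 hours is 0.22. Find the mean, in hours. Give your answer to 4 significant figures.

e^(−λ·16900) = 0.22 ⇒ λ = −ln(0.22)/16900 = 0.0000895934.
Mean = 1/λ = 11161.5 hours.

11160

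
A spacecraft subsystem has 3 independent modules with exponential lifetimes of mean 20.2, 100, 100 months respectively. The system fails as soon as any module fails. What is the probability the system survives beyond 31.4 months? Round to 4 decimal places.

0.1128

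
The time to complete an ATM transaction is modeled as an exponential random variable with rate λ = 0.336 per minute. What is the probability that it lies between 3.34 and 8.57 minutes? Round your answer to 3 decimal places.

P(3.34 < X < 8.57) = e^(−λ·3.34) − e^(−λ·8.57) = 0.32555 − 0.05616 ≈ 0.269.

0.269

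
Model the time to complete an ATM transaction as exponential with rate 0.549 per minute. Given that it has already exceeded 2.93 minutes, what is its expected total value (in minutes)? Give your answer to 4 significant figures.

By memorylessness, E[X | X > 2.93] = 2.93 + 1/λ = 2.93 + 1.82149 = 4.75149 minutes.

4.751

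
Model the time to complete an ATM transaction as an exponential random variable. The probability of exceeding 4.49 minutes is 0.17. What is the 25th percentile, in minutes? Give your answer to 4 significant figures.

e^(−λ·4.49) = 0.17 ⇒ λ = −ln(0.17)/4.49 = 0.394645.
25th percentile: 1 − e^(−λt) = 0.25, t = −ln(0.75)/λ = 0.728964 minutes.

0.7290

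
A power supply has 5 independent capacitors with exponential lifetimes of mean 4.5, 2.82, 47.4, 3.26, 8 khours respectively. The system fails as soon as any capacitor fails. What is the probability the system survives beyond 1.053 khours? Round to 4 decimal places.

The first failure time is exponential with rate Σλ_i = 1/4.5 + 1/2.82 + 1/47.4 + 1/3.26 + 1/8 = 1.02968 per khour.
P(min > 1.053) = e^(−1.02968·1.053) = e^(−1.0843) ≈ 0.3382.

0.3382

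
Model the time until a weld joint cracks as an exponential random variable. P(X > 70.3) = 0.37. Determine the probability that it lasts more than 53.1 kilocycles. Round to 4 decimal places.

e^(−λ·70.3) = 0.37 ⇒ λ = −ln(0.37)/70.3 = 0.014143.
P(X > 53.1) = e^(−0.014143·53.1) = e^(−0.75099) ≈ 0.4719.

0.4719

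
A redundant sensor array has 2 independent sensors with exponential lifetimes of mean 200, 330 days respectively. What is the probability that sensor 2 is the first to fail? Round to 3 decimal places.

0.377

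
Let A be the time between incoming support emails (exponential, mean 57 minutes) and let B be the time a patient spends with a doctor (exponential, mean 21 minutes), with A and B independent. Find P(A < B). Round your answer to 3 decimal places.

λ_1 = 1/57 = 0.0175439, λ_2 = 1/21 = 0.047619.
For independent exponentials, P(A < B) = λ_1/(λ_1+λ_2) = 0.0175439/0.0651629 ≈ 0.269.

0.269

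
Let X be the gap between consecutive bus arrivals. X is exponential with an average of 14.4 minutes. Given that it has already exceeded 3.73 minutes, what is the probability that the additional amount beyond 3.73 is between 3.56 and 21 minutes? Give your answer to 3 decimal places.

The rate is λ = 1/14.4 = 0.0694444 per minute.
Memoryless: the residual past 3.73 is again Exp(λ).
P(3.56 < residual < 21) = e^(−λ·3.56) − e^(−λ·21) = 0.78097 − 0.23262 ≈ 0.548.

0.548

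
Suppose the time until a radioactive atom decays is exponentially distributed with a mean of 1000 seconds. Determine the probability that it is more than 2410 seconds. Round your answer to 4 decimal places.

0.0898

The rate is λ = 1/1000 = 0.001 per second.
P(X > 2410) = e^(−λ·2410) = e^(−2.41) ≈ 0.0898.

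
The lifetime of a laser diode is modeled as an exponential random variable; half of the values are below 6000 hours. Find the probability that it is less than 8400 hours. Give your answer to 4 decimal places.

For an exponential, median = ln(2)/λ, so λ = ln 2 / 6000 = 0.000115525 per hour.
P(X ≤ 8400) = 1 − e^(−λ·8400) = 1 − e^(−0.97041) ≈ 0.6211.

0.6211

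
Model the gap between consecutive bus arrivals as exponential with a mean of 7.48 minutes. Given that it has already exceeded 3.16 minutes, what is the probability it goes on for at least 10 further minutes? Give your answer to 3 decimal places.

The rate is λ = 1/7.48 = 0.13369 per minute.
By the memoryless property, P(X > 3.16+10 | X > 3.16) = P(X > 10).
P(X > 10) = e^(−1.3369) ≈ 0.263.

0.263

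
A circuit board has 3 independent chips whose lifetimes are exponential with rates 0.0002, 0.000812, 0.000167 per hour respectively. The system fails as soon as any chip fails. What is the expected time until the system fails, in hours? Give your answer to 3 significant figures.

The time to first failure is exponential with rate Σλ = 0.0002 + 0.000812 + 0.000167 = 0.001179.
E[min] = 1/Σλ = 1/0.001179 = 848.176 hours.

848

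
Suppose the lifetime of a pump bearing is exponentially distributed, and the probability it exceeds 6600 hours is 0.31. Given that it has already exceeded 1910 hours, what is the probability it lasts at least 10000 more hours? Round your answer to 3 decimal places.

From e^(−λ·6600) = 0.31, λ = −ln(0.31)/6600 = 0.000177452.
Memoryless: P(X > 1910+10000 | X > 1910) = P(X > 10000) = e^(−0.000177452·10000) ≈ 0.170.

0.170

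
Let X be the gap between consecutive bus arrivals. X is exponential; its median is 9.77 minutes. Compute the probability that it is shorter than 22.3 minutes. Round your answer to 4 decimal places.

0.7945

For an exponential, median = ln(2)/λ, so λ = ln 2 / 9.77 = 0.0709465 per minute.
P(X ≤ 22.3) = 1 − e^(−λ·22.3) = 1 − e^(−1.5821) ≈ 0.7945.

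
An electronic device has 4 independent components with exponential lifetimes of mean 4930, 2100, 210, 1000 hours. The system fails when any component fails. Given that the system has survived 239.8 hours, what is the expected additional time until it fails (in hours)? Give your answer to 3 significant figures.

First-failure rate Σλ = 1/4930 + 1/2100 + 1/210 + 1/1000 = 0.00644093.
By memorylessness the expected residual is 1/Σλ = 155.257 hours, regardless of the 239.8 already elapsed.

155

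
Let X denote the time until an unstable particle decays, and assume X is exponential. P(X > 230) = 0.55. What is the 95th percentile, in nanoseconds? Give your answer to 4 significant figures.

1153

e^(−λ·230) = 0.55 ⇒ λ = −ln(0.55)/230 = 0.00259929.
95th percentile: 1 − e^(−λt) = 0.95, t = −ln(0.05)/λ = 1152.52 nanoseconds.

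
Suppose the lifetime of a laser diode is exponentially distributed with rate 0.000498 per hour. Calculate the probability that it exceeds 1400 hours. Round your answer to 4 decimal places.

0.4980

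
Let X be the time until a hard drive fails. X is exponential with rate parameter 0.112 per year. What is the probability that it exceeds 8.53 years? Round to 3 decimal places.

P(X > 8.53) = e^(−λ·8.53) = e^(−0.95536) ≈ 0.385.

0.385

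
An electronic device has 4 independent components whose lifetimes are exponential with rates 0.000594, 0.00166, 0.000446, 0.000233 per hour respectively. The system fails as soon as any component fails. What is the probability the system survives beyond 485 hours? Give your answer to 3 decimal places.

0.241

The time to first failure is exponential with rate Σλ = 0.000594 + 0.00166 + 0.000446 + 0.000233 = 0.002933.
P(min > 485) = e^(−0.002933·485) = e^(−1.4225) ≈ 0.241.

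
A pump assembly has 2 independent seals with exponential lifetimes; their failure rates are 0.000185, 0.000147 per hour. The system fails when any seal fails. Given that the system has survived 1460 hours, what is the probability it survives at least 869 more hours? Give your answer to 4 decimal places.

Time to first failure ~ Exp(Σλ) with Σλ = 0.000332.
By memorylessness, P(T > 1460+869 | T > 1460) = P(T > 869) = e^(−0.000332·869) ≈ 0.7494.

0.7494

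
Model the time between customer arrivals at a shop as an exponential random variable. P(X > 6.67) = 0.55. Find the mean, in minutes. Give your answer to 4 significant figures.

11.16

e^(−λ·6.67) = 0.55 ⇒ λ = −ln(0.55)/6.67 = 0.0896307.
Mean = 1/λ = 11.1569 minutes.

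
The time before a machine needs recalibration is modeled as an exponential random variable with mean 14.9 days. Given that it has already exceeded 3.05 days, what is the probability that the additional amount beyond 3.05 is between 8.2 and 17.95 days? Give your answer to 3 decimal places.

0.277

The rate is λ = 1/14.9 = 0.0671141 per day.
Memoryless: the residual past 3.05 is again Exp(λ).
P(8.2 < residual < 17.95) = e^(−λ·8.2) − e^(−λ·17.95) = 0.57676 − 0.29978 ≈ 0.277.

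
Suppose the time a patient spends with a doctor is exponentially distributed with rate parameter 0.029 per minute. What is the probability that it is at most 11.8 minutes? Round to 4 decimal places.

0.2898

P(X ≤ 11.8) = 1 − e^(−λ·11.8) = 1 − e^(−0.3422) ≈ 0.2898.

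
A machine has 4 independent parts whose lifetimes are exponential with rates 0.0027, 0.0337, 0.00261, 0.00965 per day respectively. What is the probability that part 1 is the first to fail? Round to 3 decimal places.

The time to first failure is exponential with rate Σλ = 0.0027 + 0.0337 + 0.00261 + 0.00965 = 0.04866.
P(part 1 first) = λ_1/Σλ = 0.0027/0.04866 ≈ 0.055.

0.055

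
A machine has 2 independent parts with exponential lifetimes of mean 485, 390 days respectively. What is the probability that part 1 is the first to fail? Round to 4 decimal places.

0.4457

Rates: λ_i = 1/mean_i → 0.00206186, 0.0025641; Σλ = 0.00462596.
P(part 1 first) = λ_1/Σλ = 0.00206186/0.00462596 ≈ 0.4457.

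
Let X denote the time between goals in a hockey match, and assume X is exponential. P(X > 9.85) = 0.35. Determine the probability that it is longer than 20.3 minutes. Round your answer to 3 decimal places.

e^(−λ·9.85) = 0.35 ⇒ λ = −ln(0.35)/9.85 = 0.106581.
P(X > 20.3) = e^(−0.106581·20.3) = e^(−2.1636) ≈ 0.115.

0.115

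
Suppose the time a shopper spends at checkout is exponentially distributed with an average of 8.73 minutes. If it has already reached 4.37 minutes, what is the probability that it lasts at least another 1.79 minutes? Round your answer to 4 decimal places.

0.8146

The rate is λ = 1/8.73 = 0.114548 per minute.
P(X > s+t | X > s) = e^(−λ(s+t))/e^(−λs) = e^(−λt), independent of s = 4.37.
P(X > 1.79) = e^(−0.20504) ≈ 0.8146.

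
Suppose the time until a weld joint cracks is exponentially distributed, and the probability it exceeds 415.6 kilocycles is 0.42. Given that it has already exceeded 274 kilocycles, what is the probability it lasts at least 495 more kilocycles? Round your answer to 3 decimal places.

0.356

From e^(−λ·415.6) = 0.42, λ = −ln(0.42)/415.6 = 0.00208734.
Memoryless: P(X > 274+495 | X > 274) = P(X > 495) = e^(−0.00208734·495) ≈ 0.356.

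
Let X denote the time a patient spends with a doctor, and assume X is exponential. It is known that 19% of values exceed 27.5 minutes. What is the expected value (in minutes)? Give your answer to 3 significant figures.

e^(−λ·27.5) = 0.19 ⇒ λ = −ln(0.19)/27.5 = 0.0603902.
Mean = 1/λ = 16.559 minutes.

16.6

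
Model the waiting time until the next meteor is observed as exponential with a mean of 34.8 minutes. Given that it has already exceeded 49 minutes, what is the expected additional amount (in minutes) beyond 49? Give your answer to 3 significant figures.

The rate is λ = 1/34.8 = 0.0287356 per minute.
By memorylessness, the remaining amount past any threshold is again Exp(λ) with mean 1/λ = 34.8 minutes.

34.8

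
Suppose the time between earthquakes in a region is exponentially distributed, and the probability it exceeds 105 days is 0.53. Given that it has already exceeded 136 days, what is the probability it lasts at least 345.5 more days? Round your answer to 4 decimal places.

0.1238

From e^(−λ·105) = 0.53, λ = −ln(0.53)/105 = 0.00604646.
Memoryless: P(X > 136+345.5 | X > 136) = P(X > 345.5) = e^(−0.00604646·345.5) ≈ 0.1238.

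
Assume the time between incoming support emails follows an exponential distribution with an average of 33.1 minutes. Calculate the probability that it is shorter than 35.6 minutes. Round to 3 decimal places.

The rate is λ = 1/33.1 = 0.0302115 per minute.
P(X ≤ 35.6) = 1 − e^(−λ·35.6) = 1 − e^(−1.0755) ≈ 0.659.

0.659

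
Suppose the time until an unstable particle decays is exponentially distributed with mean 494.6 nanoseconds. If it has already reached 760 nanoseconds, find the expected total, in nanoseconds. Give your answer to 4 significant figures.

The rate is λ = 1/494.6 = 0.00202184 per nanosecond.
By memorylessness, E[X | X > 760] = 760 + 1/λ = 760 + 494.6 = 1254.6 nanoseconds.

1255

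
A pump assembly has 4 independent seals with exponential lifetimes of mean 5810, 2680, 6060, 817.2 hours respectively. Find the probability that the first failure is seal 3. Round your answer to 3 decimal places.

0.085

Rates: λ_i = 1/mean_i → 0.000172117, 0.000373134, 0.000165017, 0.00122369; Σλ = 0.00193396.
P(seal 3 first) = λ_3/Σλ = 0.000165017/0.00193396 ≈ 0.085.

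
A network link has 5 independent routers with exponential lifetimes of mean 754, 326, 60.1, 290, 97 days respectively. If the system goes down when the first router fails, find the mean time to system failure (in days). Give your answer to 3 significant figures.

28.7

The first failure time is exponential with rate Σλ_i = 1/754 + 1/326 + 1/60.1 + 1/290 + 1/97 = 0.0347902 per day.
E[min] = 1/Σλ = 1/0.0347902 = 28.7437 days.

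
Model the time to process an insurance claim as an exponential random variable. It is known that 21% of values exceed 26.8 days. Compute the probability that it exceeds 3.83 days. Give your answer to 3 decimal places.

e^(−λ·26.8) = 0.21 ⇒ λ = −ln(0.21)/26.8 = 0.0582331.
P(X > 3.83) = e^(−0.0582331·3.83) = e^(−0.22303) ≈ 0.800.

0.800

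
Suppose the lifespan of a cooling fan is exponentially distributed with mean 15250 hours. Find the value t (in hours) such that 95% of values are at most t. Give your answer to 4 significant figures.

The rate is λ = 1/15250 = 0.0000655738 per hour.
Set 1 − e^(−λt) = 0.95, so t = −ln(0.05)/λ = 2.9957/0.0000655738 ≈ 45684.9 hours.

45680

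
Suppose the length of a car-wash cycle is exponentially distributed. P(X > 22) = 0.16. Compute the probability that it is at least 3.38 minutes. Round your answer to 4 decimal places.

e^(−λ·22) = 0.16 ⇒ λ = −ln(0.16)/22 = 0.0832992.
P(X > 3.38) = e^(−0.0832992·3.38) = e^(−0.28155) ≈ 0.7546.

0.7546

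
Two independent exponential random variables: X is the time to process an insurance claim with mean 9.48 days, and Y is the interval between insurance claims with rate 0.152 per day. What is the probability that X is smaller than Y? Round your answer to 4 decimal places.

λ_1 = 1/9.48 = 0.105485, λ_2 = 0.152.
For independent exponentials, P(X < Y) = λ_1/(λ_1+λ_2) = 0.105485/0.257485 ≈ 0.4097.

0.4097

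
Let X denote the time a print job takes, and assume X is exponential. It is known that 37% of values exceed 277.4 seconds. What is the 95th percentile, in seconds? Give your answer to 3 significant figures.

836

e^(−λ·277.4) = 0.37 ⇒ λ = −ln(0.37)/277.4 = 0.00358418.
95th percentile: 1 − e^(−λt) = 0.95, t = −ln(0.05)/λ = 835.82 seconds.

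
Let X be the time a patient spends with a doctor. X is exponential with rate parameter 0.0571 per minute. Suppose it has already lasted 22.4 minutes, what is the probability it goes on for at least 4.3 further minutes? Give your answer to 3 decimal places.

0.782

The exponential is memoryless, so the remaining time is again Exp(λ): the condition X > 22.4 is irrelevant.
P(X > 4.3) = e^(−0.24553) ≈ 0.782.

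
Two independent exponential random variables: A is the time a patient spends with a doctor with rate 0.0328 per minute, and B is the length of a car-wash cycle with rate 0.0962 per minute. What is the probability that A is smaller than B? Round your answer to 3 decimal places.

0.254

λ_1 = 0.0328, λ_2 = 0.0962.
For independent exponentials, P(A < B) = λ_1/(λ_1+λ_2) = 0.0328/0.129 ≈ 0.254.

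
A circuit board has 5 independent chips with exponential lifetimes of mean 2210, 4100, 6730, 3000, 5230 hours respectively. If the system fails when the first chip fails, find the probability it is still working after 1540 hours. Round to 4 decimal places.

The first failure time is exponential with rate Σλ_i = 1/2210 + 1/4100 + 1/6730 + 1/3000 + 1/5230 = 0.00136952 per hour.
P(min > 1540) = e^(−0.00136952·1540) = e^(−2.1091) ≈ 0.1214.

0.1214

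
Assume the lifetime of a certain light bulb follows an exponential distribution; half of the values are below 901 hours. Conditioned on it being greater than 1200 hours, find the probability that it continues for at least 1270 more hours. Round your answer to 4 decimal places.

0.3764

For an exponential, median = ln(2)/λ, so λ = ln 2 / 901 = 0.000769309 per hour.
By the memoryless property, P(X > 1200+1270 | X > 1200) = P(X > 1270).
P(X > 1270) = e^(−0.97702) ≈ 0.3764.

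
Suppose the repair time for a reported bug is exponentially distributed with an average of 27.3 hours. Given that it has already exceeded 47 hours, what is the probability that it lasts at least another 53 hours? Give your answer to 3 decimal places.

0.144

The rate is λ = 1/27.3 = 0.03663 per hour.
The exponential is memoryless, so the remaining time is again Exp(λ): the condition X > 47 is irrelevant.
P(X > 53) = e^(−1.9414) ≈ 0.144.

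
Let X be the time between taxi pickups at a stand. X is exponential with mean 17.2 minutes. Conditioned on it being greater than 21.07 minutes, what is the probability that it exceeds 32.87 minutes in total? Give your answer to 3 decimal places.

The rate is λ = 1/17.2 = 0.0581395 per minute.
The exponential is memoryless, so the remaining time is again Exp(λ): the condition X > 21.07 is irrelevant.
P(X > 11.8) = e^(−0.68605) ≈ 0.504.

0.504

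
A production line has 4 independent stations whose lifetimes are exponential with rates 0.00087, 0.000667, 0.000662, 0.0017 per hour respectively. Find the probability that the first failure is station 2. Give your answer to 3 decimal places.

0.171

The time to first failure is exponential with rate Σλ = 0.00087 + 0.000667 + 0.000662 + 0.0017 = 0.003899.
P(station 2 first) = λ_2/Σλ = 0.000667/0.003899 ≈ 0.171.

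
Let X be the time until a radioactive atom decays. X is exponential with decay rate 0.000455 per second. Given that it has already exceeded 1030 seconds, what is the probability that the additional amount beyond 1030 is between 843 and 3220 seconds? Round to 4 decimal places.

0.4504

Memoryless: the residual past 1030 is again Exp(λ).
P(843 < residual < 3220) = e^(−λ·843) − e^(−λ·3220) = 0.68143 − 0.23105 ≈ 0.4504.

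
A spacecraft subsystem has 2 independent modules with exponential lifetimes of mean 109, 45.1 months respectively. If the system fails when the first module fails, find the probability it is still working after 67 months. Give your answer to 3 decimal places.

0.122

The first failure time is exponential with rate Σλ_i = 1/109 + 1/45.1 = 0.0313473 per month.
P(min > 67) = e^(−0.0313473·67) = e^(−2.1003) ≈ 0.122.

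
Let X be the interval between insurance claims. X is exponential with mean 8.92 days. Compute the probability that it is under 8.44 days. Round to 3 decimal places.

The rate is λ = 1/8.92 = 0.112108 per day.
P(X ≤ 8.44) = 1 − e^(−λ·8.44) = 1 − e^(−0.94619) ≈ 0.612.

0.612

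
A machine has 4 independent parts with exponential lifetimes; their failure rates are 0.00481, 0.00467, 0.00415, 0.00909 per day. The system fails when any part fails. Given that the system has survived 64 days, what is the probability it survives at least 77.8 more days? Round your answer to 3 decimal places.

0.171

Time to first failure ~ Exp(Σλ) with Σλ = 0.02272.
By memorylessness, P(T > 64+77.8 | T > 64) = P(T > 77.8) = e^(−0.02272·77.8) ≈ 0.171.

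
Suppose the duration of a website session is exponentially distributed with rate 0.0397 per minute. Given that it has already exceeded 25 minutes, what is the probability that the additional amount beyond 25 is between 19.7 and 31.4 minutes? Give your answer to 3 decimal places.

Memoryless: the residual past 25 is again Exp(λ).
P(19.7 < residual < 31.4) = e^(−λ·19.7) − e^(−λ·31.4) = 0.45745 − 0.28749 ≈ 0.170.

0.170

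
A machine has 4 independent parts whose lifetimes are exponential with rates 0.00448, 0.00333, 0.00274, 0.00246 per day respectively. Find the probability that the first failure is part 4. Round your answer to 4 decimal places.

0.1891

The time to first failure is exponential with rate Σλ = 0.00448 + 0.00333 + 0.00274 + 0.00246 = 0.01301.
P(part 4 first) = λ_4/Σλ = 0.00246/0.01301 ≈ 0.1891.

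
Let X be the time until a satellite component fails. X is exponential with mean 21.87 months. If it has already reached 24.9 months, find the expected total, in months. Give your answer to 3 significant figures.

46.8

The rate is λ = 1/21.87 = 0.0457247 per month.
By memorylessness, E[X | X > 24.9] = 24.9 + 1/λ = 24.9 + 21.87 = 46.77 months.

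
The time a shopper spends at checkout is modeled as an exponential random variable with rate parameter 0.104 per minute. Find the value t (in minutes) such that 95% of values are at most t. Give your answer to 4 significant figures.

Set 1 − e^(−λt) = 0.95, so t = −ln(0.05)/λ = 2.9957/0.104 ≈ 28.8051 minutes.

28.81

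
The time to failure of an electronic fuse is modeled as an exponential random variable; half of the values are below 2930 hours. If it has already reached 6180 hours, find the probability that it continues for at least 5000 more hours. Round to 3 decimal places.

0.306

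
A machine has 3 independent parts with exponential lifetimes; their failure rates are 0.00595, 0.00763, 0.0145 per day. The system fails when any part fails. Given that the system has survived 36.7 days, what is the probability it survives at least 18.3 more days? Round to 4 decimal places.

Time to first failure ~ Exp(Σλ) with Σλ = 0.02808.
By memorylessness, P(T > 36.7+18.3 | T > 36.7) = P(T > 18.3) = e^(−0.02808·18.3) ≈ 0.5982.

0.5982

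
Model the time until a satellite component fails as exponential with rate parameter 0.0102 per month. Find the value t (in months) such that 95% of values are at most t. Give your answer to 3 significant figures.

294

Set 1 − e^(−λt) = 0.95, so t = −ln(0.05)/λ = 2.9957/0.0102 ≈ 293.699 months.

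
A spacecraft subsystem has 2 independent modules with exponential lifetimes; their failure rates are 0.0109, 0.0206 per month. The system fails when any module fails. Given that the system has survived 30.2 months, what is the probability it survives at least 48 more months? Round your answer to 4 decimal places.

0.2205

Time to first failure ~ Exp(Σλ) with Σλ = 0.0315.
By memorylessness, P(T > 30.2+48 | T > 30.2) = P(T > 48) = e^(−0.0315·48) ≈ 0.2205.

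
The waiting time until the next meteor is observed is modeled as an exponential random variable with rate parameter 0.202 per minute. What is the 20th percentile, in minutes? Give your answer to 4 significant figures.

1.105

Set 1 − e^(−λt) = 0.2, so t = −ln(0.8)/λ = 0.22314/0.202 ≈ 1.10467 minutes.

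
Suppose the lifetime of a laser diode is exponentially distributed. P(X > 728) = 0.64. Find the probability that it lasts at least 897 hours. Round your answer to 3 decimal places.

0.577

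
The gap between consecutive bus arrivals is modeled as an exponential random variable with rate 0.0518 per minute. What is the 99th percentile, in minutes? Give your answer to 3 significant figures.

Set 1 − e^(−λt) = 0.99, so t = −ln(0.01)/λ = 4.6052/0.0518 ≈ 88.9029 minutes.

88.9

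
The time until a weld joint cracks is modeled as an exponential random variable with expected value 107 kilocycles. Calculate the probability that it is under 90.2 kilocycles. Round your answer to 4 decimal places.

0.5696

The rate is λ = 1/107 = 0.00934579 per kilocycle.
P(X ≤ 90.2) = 1 − e^(−λ·90.2) = 1 − e^(−0.84299) ≈ 0.5696.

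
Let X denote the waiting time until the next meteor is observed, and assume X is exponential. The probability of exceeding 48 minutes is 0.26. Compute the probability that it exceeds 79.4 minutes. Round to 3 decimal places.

0.108

e^(−λ·48) = 0.26 ⇒ λ = −ln(0.26)/48 = 0.028064.
P(X > 79.4) = e^(−0.028064·79.4) = e^(−2.2283) ≈ 0.108.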